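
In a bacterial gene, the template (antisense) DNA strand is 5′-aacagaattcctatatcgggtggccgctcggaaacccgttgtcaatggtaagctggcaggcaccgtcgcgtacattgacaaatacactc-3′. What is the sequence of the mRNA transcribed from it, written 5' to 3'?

5'-GAGUGUAUUUGUCAAUGUACGCGACGGUGCCUGCCAGCUUACCAUUGACAACGGGUUUCCGAGCGGCCACCCGAUAUAGGAAUUCUGUU-3'

RNA polymerase reads the template 3'→5' and synthesizes mRNA 5'→3' by base-pairing (A→U, T→A, G↔C). The complement of the template is TTGTCTTAAGGATATAGCCCACCGGCGAGCCTTTGGGCAACAGTTACCATTCGACCGTCCGTGGCAGCGCATGTAACTGTTTATGTGAG; antiparallel, so 5'→3' the coding strand is GAGTGTATTTGTCAATGTACGCGACGGTGCCTGCCAGCTTACCATTGACAACGGGTTTCCGAGCGGCCACCCGATATAGGAATTCTGTT. Replace T with U for the mRNA.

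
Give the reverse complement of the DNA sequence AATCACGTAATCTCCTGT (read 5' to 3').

5′-ACAGGAGATTACGTGATT-3′

Reading the sequence 3'→5' and pairing each base (A↔T, G↔C) gives the reverse complement directly.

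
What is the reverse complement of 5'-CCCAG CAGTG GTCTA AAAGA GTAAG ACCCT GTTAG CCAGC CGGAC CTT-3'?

5'-AAGGTCCGGCTGGCTAACAGGGTCTTACTCTTTTAGACCACTGCTGGG-3'

Reading the sequence 3'→5' and pairing each base (A↔T, G↔C) gives the reverse complement directly.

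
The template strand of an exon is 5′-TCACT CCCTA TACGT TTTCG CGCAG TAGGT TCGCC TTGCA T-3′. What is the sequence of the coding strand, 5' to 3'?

The coding strand is complementary and antiparallel to the template: take the complement (A↔T, G↔C) and reverse.

5′-ATGCAAGGCGAACCTACTGCGCGAAAACGTATAGGGAGTGA-3′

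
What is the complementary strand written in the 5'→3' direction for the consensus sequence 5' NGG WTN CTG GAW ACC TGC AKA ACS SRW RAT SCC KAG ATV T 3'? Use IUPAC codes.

5′-ABATCTMGGSATYWYSSGTTMTGCAGGTWTCCAGNAWCCN-3′

Standard pairs A↔T, G↔C; ambiguity codes pair R↔Y, K↔M, W↔W, S↔S, V↔B, N↔N. Complement (NCCWANGACCTWTGGACGTMTTGSSYWYTASGGMTCTABA), then reverse for 5'→3'.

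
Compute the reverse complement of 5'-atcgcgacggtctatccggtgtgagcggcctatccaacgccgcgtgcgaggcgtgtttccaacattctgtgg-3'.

5'-CCACAGAATGTTGGAAACACGCCTCGCACGCGGCGTTGGATAGGCCGCTCACACCGGATAGACCGTCGCGAT-3'

Complement each base (A↔T, G↔C): TAGCGCTGCCAGATAGGCCACACTCGCCGGATAGGTTGCGGCGCACGCTCCGCACAAAGGTTGTAAGACACC. Then reverse.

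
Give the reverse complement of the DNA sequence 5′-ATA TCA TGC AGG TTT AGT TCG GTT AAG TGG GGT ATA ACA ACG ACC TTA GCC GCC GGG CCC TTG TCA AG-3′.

5'-CTTGACAAGGGCCCGGCGGCTAAGGTCGTTGTTATACCCCACTTAACCGAACTAAACCTGCATGATAT-3'

Complement each base (A↔T, G↔C): TATAGTACGTCCAAATCAAGCCAATTCACCCCATATTGTTGCTGGAATCGGCGGCCCGGGAACAGTTC. Then reverse.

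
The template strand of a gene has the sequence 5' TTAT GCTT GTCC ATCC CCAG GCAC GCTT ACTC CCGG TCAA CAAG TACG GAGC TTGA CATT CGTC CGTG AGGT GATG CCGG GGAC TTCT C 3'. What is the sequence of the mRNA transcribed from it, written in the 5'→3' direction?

5′-GAGAAGUCCCCGGCAUCACCUCACGGACGAAUGUCAAGCUCCGUACUUGUUGACCGGGAGUAAGCGUGCCUGGGGAUGGACAAGCAUAA-3′

RNA polymerase reads the template 3'→5' and synthesizes mRNA 5'→3' by base-pairing (A→U, T→A, G↔C). The complement of the template is AATACGAACAGGTAGGGGTCCGTGCGAATGAGGGCCAGTTGTTCATGCCTCGAACTGTAAGCAGGCACTCCACTACGGCCCCTGAAGAG; antiparallel, so 5'→3' the coding strand is GAGAAGTCCCCGGCATCACCTCACGGACGAATGTCAAGCTCCGTACTTGTTGACCGGGAGTAAGCGTGCCTGGGGATGGACAAGCATAA. Replace T with U for the mRNA.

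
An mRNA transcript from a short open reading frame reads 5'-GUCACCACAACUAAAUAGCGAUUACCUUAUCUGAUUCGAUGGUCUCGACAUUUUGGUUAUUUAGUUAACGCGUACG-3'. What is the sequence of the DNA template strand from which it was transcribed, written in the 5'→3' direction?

Replace U with T to get the coding DNA strand: GTCACCACAACTAAATAGCGATTACCTTATCTGATTCGATGGTCTCGACATTTTGGTTATTTAGTTAACGCGTACG. The template strand is its reverse complement (complement CAGTGGTGTTGATTTATCGCTAATGGAATAGACTAAGCTACCAGAGCTGTAAAACCAATAAATCAATTGCGCATGC, then reverse).

5'-CGTACGCGTTAACTAAATAACCAAAATGTCGAGACCATCGAATCAGATAAGGTAATCGCTATTTAGTTGTGGTGAC-3'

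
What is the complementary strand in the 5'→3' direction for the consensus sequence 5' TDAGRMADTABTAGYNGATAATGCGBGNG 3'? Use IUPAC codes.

Standard pairs A↔T, G↔C; ambiguity codes pair R↔Y, M↔K, B↔V, D↔H, N↔N. Complement (AHTCYKTHATVATCRNCTATTACGCVCNC), then reverse for 5'→3'.

5'-CNCVCGCATTATCNRCTAVTAHTKYCTHA-3'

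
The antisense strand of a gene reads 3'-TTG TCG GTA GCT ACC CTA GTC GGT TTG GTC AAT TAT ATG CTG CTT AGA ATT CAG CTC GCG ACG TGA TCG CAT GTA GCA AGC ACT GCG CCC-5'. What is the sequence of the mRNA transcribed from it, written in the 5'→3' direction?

Reading the template 3'→5' as shown, RNA polymerase pairs each base (A→U, T→A, G↔C) to build mRNA 5'→3' directly.

5'-AACAGCCAUCGAUGGGAUCAGCCAAACCAGUUAAUAUACGACGAAUCUUAAGUCGAGCGCUGCACUAGCGUACAUCGUUCGUGACGCGGG-3'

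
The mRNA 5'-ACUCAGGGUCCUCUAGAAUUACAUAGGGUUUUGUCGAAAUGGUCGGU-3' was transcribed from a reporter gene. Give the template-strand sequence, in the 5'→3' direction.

Replace U with T to get the coding DNA strand: ACTCAGGGTCCTCTAGAATTACATAGGGTTTTGTCGAAATGGTCGGT. The template strand is its reverse complement (complement TGAGTCCCAGGAGATCTTAATGTATCCCAAAACAGCTTTACCAGCCA, then reverse).

5′-ACCGACCATTTCGACAAAACCCTATGTAATTCTAGAGGACCCTGAGT-3′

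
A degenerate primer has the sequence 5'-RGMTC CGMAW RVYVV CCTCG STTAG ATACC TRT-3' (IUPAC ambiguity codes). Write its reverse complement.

5'-AYAGGTATCTAASCGAGGBBRBYWTKCGGAKCY-3'

Standard pairs A↔T, G↔C; ambiguity codes pair R↔Y, M↔K, W↔W, S↔S, V↔B. Complement (YCKAGGCKTWYBRBBGGAGCSAATCTATGGAYA), then reverse for 5'→3'.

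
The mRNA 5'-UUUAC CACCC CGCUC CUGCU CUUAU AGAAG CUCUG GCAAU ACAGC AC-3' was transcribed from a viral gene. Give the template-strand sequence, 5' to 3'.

5'-GTGCTGTATTGCCAGAGCTTCTATAAGAGCAGGAGCGGGGTGGTAAA-3'

Replace U with T to get the coding DNA strand: TTTACCACCCCGCTCCTGCTCTTATAGAAGCTCTGGCAATACAGCAC. The template strand is its reverse complement (complement AAATGGTGGGGCGAGGACGAGAATATCTTCGAGACCGTTATGTCGTG, then reverse).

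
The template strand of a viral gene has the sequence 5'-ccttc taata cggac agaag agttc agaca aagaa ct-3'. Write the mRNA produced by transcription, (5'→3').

The mRNA has the sequence of the coding strand (reverse complement of the template) with T→U. Reverse complement of CCTTCTAATACGGACAGAAGAGTTCAGACAAAGAACT is AGTTCTTTGTCTGAACTCTTCTGTCCGTATTAGAAGG; then T→U.

5'-AGUUCUUUGUCUGAACUCUUCUGUCCGUAUUAGAAGG-3'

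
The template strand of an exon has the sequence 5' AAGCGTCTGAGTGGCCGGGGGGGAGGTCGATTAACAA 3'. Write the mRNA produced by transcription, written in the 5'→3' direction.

5'-UUGUUAAUCGACCUCCCCCCCGGCCACUCAGACGCUU-3'

RNA polymerase reads the template 3'→5' and synthesizes mRNA 5'→3' by base-pairing (A→U, T→A, G↔C). The complement of the template is TTCGCAGACTCACCGGCCCCCCCTCCAGCTAATTGTT; antiparallel, so 5'→3' the coding strand is TTGTTAATCGACCTCCCCCCCGGCCACTCAGACGCTT. Replace T with U for the mRNA.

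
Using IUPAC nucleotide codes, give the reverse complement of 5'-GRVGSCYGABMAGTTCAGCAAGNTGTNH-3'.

Standard pairs A↔T, G↔C; ambiguity codes pair R↔Y, M↔K, S↔S, B↔V, H↔D, N↔N. Complement (CYBCSGRCTVKTCAAGTCGTTCNACAND), then reverse for 5'→3'.

5'-DNACANCTTGCTGAACTKVTCRGSCBYC-3'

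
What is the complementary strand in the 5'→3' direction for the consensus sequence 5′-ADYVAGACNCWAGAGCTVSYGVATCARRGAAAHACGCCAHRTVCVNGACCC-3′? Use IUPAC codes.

5'-GGGTCNBGBAYDTGGCGTDTTTCYYTGATBCRSBAGCTCTWGNGTCTBRHT-3'

Standard pairs A↔T, G↔C; ambiguity codes pair R↔Y, W↔W, S↔S, D↔H, V↔B, N↔N. Complement (THRBTCTGNGWTCTCGABSRCBTAGTYYCTTTDTGCGGTDYABGBNCTGGG), then reverse for 5'→3'.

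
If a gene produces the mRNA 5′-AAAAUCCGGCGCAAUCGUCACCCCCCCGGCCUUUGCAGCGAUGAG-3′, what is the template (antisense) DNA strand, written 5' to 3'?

5'-CTCATCGCTGCAAAGGCCGGGGGGGTGACGATTGCGCCGGATTTT-3'

Replace U with T to get the coding DNA strand: AAAATCCGGCGCAATCGTCACCCCCCCGGCCTTTGCAGCGATGAG. The template strand is its reverse complement (complement TTTTAGGCCGCGTTAGCAGTGGGGGGGCCGGAAACGTCGCTACTC, then reverse).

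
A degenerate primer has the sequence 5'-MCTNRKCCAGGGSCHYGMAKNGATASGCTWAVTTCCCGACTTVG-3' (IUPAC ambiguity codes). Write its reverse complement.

Standard pairs A↔T, G↔C; ambiguity codes pair R↔Y, M↔K, W↔W, S↔S, H↔D, V↔B, N↔N. Complement (KGANYMGGTCCCSGDRCKTMNCTATSCGAWTBAAGGGCTGAABC), then reverse for 5'→3'.

5'-CBAAGTCGGGAABTWAGCSTATCNMTKCRDGSCCCTGGMYNAGK-3'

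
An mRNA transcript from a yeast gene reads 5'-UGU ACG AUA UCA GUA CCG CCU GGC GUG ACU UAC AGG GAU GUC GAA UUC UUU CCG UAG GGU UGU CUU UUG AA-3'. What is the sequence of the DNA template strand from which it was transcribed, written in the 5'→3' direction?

Replace U with T to get the coding DNA strand: TGTACGATATCAGTACCGCCTGGCGTGACTTACAGGGATGTCGAATTCTTTCCGTAGGGTTGTCTTTTGAA. The template strand is its reverse complement (complement ACATGCTATAGTCATGGCGGACCGCACTGAATGTCCCTACAGCTTAAGAAAGGCATCCCAACAGAAAACTT, then reverse).

5'-TTCAAAAGACAACCCTACGGAAAGAATTCGACATCCCTGTAAGTCACGCCAGGCGGTACTGATATCGTACA-3'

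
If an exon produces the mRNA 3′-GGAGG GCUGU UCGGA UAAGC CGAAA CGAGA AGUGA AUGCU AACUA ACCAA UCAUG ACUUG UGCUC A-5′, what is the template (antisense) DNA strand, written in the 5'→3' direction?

Written 5'→3' the mRNA is ACUCGUGUUCAGUACUAACCAAUCAAUCGUAAGUGAAGAGCAAAGCCGAAUAGGCUUGUCGGGAGG, so the coding DNA strand is ACTCGTGTTCAGTACTAACCAATCAATCGTAAGTGAAGAGCAAAGCCGAATAGGCTTGTCGGGAGG. The template is its reverse complement.

5′-CCTCCCGACAAGCCTATTCGGCTTTGCTCTTCACTTACGATTGATTGGTTAGTACTGAACACGAGT-3′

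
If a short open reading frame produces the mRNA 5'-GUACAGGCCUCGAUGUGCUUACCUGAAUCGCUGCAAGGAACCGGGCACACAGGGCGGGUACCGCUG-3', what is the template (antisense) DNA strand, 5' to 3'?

5'-CAGCGGTACCCGCCCTGTGTGCCCGGTTCCTTGCAGCGATTCAGGTAAGCACATCGAGGCCTGTAC-3'

Replace U with T to get the coding DNA strand: GTACAGGCCTCGATGTGCTTACCTGAATCGCTGCAAGGAACCGGGCACACAGGGCGGGTACCGCTG. The template strand is its reverse complement (complement CATGTCCGGAGCTACACGAATGGACTTAGCGACGTTCCTTGGCCCGTGTGTCCCGCCCATGGCGAC, then reverse).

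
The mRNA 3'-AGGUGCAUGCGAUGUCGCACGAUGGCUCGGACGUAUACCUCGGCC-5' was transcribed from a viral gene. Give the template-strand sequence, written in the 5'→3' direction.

Written 5'→3' the mRNA is CCGGCUCCAUAUGCAGGCUCGGUAGCACGCUGUAGCGUACGUGGA, so the coding DNA strand is CCGGCTCCATATGCAGGCTCGGTAGCACGCTGTAGCGTACGTGGA. The template is its reverse complement.

5'-TCCACGTACGCTACAGCGTGCTACCGAGCCTGCATATGGAGCCGG-3'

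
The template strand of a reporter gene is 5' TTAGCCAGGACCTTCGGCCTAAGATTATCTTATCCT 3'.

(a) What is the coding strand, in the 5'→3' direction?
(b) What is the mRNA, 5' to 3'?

(a) 5′-AGGATAAGATAATCTTAGGCCGAAGGTCCTGGCTAA-3′
(b) 5'-AGGAUAAGAUAAUCUUAGGCCGAAGGUCCUGGCUAA-3'

(a) The coding strand is the reverse complement of the template: complement AATCGGTCCTGGAAGCCGGATTCTAATAGAATAGGA, then reverse.
(b) mRNA has the coding-strand sequence with T→U.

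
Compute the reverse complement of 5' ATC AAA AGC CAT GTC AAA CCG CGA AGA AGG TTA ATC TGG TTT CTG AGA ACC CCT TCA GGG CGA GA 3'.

Complement each base (A↔T, G↔C): TAGTTTTCGGTACAGTTTGGCGCTTCTTCCAATTAGACCAAAGACTCTTGGGGAAGTCCCGCTCT. Then reverse.

5'-TCTCGCCCTGAAGGGGTTCTCAGAAACCAGATTAACCTTCTTCGCGGTTTGACATGGCTTTTGAT-3'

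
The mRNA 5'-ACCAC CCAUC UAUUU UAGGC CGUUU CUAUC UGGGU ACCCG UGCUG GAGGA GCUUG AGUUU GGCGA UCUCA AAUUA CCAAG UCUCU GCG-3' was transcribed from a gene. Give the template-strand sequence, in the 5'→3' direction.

5′-CGCAGAGACTTGGTAATTTGAGATCGCCAAACTCAAGCTCCTCCAGCACGGGTACCCAGATAGAAACGGCCTAAAATAGATGGGTGGT-3′

Replace U with T to get the coding DNA strand: ACCACCCATCTATTTTAGGCCGTTTCTATCTGGGTACCCGTGCTGGAGGAGCTTGAGTTTGGCGATCTCAAATTACCAAGTCTCTGCG. The template strand is its reverse complement (complement TGGTGGGTAGATAAAATCCGGCAAAGATAGACCCATGGGCACGACCTCCTCGAACTCAAACCGCTAGAGTTTAATGGTTCAGAGACGC, then reverse).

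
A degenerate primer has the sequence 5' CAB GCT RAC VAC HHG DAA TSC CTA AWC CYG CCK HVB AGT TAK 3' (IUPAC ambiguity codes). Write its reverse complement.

Standard pairs A↔T, G↔C; ambiguity codes pair R↔Y, K↔M, W↔W, S↔S, B↔V, D↔H. Complement (GTVCGAYTGBTGDDCHTTASGGATTWGGRCGGMDBVTCAATM), then reverse for 5'→3'.

5'-MTAACTVBDMGGCRGGWTTAGGSATTHCDDGTBGTYAGCVTG-3'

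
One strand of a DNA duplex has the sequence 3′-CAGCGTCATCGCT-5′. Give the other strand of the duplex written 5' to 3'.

The strand is given 3'→5', so its complement runs 5'→3' in the same left-to-right order: pair each base A↔T, G↔C.

5'-GTCGCAGTAGCGA-3'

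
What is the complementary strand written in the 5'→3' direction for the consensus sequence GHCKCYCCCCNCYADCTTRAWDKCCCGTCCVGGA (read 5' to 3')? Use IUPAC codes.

5'-TCCBGGACGGGMHWTYAAGHTRGNGGGGRGMGDC-3'

Standard pairs A↔T, G↔C; ambiguity codes pair R↔Y, K↔M, W↔W, D↔H, V↔B, N↔N. Complement (CDGMGRGGGGNGRTHGAAYTWHMGGGCAGGBCCT), then reverse for 5'→3'.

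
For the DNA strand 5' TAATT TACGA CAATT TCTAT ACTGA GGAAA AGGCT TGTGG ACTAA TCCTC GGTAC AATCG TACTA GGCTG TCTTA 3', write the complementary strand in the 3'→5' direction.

Base-pairing A↔T, G↔C gives the complement. The complementary strand is antiparallel, so paired with a 5'→3' strand it runs 3'→5'.

3'-ATTAAATGCTGTTAAAGATATGACTCCTTTTCCGAACACCTGATTAGGAGCCATGTTAGCATGATCCGACAGAAT-5'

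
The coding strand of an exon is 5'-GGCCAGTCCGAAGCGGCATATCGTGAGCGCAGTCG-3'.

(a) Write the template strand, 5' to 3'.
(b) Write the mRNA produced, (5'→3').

(a) 5'-CGACTGCGCTCACGATATGCCGCTTCGGACTGGCC-3'
(b) 5'-GGCCAGUCCGAAGCGGCAUAUCGUGAGCGCAGUCG-3'

(a) The template strand is the reverse complement of the coding strand: complement CCGGTCAGGCTTCGCCGTATAGCACTCGCGTCAGC, then reverse.
(b) mRNA matches the coding strand with T→U.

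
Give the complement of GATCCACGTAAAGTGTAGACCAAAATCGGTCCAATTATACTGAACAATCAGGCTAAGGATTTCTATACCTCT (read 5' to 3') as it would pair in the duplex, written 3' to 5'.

Base-pairing A↔T, G↔C gives the complement. The complementary strand is antiparallel, so paired with a 5'→3' strand it runs 3'→5'.

3'-CTAGGTGCATTTCACATCTGGTTTTAGCCAGGTTAATATGACTTGTTAGTCCGATTCCTAAAGATATGGAGA-5'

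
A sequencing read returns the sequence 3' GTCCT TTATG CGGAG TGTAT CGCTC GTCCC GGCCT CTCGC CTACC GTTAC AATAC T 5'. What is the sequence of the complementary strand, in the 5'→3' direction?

The strand is given 3'→5', so its complement runs 5'→3' in the same left-to-right order: pair each base A↔T, G↔C.

5'-CAGGAAATACGCCTCACATAGCGAGCAGGGCCGGAGAGCGGATGGCAATGTTATGA-3'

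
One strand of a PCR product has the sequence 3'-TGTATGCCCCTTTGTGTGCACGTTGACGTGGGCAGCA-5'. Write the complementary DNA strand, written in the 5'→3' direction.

The strand is given 3'→5', so its complement runs 5'→3' in the same left-to-right order: pair each base A↔T, G↔C.

5'-ACATACGGGGAAACACACGTGCAACTGCACCCGTCGT-3'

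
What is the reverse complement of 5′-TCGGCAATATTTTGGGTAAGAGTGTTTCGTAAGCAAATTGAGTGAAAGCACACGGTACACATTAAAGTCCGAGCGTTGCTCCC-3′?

Complement each base (A↔T, G↔C): AGCCGTTATAAAACCCATTCTCACAAAGCATTCGTTTAACTCACTTTCGTGTGCCATGTGTAATTTCAGGCTCGCAACGAGGG. Then reverse.

5'-GGGAGCAACGCTCGGACTTTAATGTGTACCGTGTGCTTTCACTCAATTTGCTTACGAAACACTCTTACCCAAAATATTGCCGA-3'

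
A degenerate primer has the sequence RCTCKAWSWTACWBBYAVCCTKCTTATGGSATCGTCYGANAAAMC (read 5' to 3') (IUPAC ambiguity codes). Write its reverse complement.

5'-GKTTTNTCRGACGATSCCATAAGMAGGBTRVVWGTAWSWTMGAGY-3'

Standard pairs A↔T, G↔C; ambiguity codes pair R↔Y, M↔K, W↔W, S↔S, B↔V, N↔N. Complement (YGAGMTWSWATGWVVRTBGGAMGAATACCSTAGCAGRCTNTTTKG), then reverse for 5'→3'.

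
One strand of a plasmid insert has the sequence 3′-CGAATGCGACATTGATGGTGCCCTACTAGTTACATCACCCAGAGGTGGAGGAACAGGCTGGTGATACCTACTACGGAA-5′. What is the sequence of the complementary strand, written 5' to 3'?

5'-GCTTACGCTGTAACTACCACGGGATGATCAATGTAGTGGGTCTCCACCTCCTTGTCCGACCACTATGGATGATGCCTT-3'

The strand is given 3'→5', so its complement runs 5'→3' in the same left-to-right order: pair each base A↔T, G↔C.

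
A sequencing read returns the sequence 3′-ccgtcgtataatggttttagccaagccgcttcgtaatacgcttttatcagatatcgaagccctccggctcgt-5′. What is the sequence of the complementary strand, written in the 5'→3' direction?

The strand is given 3'→5', so its complement runs 5'→3' in the same left-to-right order: pair each base A↔T, G↔C.

5'-GGCAGCATATTACCAAAATCGGTTCGGCGAAGCATTATGCGAAAATAGTCTATAGCTTCGGGAGGCCGAGCA-3'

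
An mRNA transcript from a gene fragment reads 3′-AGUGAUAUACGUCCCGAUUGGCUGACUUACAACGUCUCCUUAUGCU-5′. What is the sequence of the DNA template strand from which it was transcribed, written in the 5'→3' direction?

Written 5'→3' the mRNA is UCGUAUUCCUCUGCAACAUUCAGUCGGUUAGCCCUGCAUAUAGUGA, so the coding DNA strand is TCGTATTCCTCTGCAACATTCAGTCGGTTAGCCCTGCATATAGTGA. The template is its reverse complement.

5′-TCACTATATGCAGGGCTAACCGACTGAATGTTGCAGAGGAATACGA-3′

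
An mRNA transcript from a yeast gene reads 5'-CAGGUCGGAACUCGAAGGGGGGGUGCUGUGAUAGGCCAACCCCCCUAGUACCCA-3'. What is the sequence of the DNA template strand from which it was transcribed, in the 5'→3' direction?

Replace U with T to get the coding DNA strand: CAGGTCGGAACTCGAAGGGGGGGTGCTGTGATAGGCCAACCCCCCTAGTACCCA. The template strand is its reverse complement (complement GTCCAGCCTTGAGCTTCCCCCCCACGACACTATCCGGTTGGGGGGATCATGGGT, then reverse).

5′-TGGGTACTAGGGGGGTTGGCCTATCACAGCACCCCCCCTTCGAGTTCCGACCTG-3′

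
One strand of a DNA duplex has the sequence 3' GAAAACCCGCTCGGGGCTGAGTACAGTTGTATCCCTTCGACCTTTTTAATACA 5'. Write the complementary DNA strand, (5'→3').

5'-CTTTTGGGCGAGCCCCGACTCATGTCAACATAGGGAAGCTGGAAAAATTATGT-3'

The strand is given 3'→5', so its complement runs 5'→3' in the same left-to-right order: pair each base A↔T, G↔C.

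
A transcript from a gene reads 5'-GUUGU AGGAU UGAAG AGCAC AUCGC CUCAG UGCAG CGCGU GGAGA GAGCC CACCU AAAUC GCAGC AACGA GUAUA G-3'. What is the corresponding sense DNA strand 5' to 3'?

The coding DNA strand has the same 5'→3' sequence as the mRNA with U replaced by T.

5'-GTTGTAGGATTGAAGAGCACATCGCCTCAGTGCAGCGCGTGGAGAGAGCCCACCTAAATCGCAGCAACGAGTATAG-3'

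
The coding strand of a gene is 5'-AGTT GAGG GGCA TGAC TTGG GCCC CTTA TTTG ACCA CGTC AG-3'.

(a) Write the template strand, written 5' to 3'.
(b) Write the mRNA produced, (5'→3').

(a) The template strand is the reverse complement of the coding strand: complement TCAACTCCCCGTACTGAACCCGGGGAATAAACTGGTGCAGTC, then reverse.
(b) mRNA matches the coding strand with T→U.

(a) 5'-CTGACGTGGTCAAATAAGGGGCCCAAGTCATGCCCCTCAACT-3'
(b) 5'-AGUUGAGGGGCAUGACUUGGGCCCCUUAUUUGACCACGUCAG-3'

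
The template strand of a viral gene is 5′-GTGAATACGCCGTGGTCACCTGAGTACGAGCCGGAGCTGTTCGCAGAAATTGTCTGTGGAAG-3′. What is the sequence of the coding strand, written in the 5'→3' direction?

5'-CTTCCACAGACAATTTCTGCGAACAGCTCCGGCTCGTACTCAGGTGACCACGGCGTATTCAC-3'

The coding strand is complementary and antiparallel to the template: take the complement (A↔T, G↔C) and reverse.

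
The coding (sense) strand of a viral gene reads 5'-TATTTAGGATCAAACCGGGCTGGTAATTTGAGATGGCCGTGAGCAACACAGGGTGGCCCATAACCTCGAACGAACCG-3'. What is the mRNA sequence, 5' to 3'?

The mRNA is synthesized from the template strand, so it matches the coding strand with T replaced by U.

5'-UAUUUAGGAUCAAACCGGGCUGGUAAUUUGAGAUGGCCGUGAGCAACACAGGGUGGCCCAUAACCUCGAACGAACCG-3'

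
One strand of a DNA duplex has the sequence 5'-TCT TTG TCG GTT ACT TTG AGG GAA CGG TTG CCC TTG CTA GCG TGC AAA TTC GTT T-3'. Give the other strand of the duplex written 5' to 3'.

The complement of TCTTTGTCGGTTACTTTGAGGGAACGGTTGCCCTTGCTAGCGTGCAAATTCGTTT is AGAAACAGCCAATGAAACTCCCTTGCCAACGGGAACGATCGCACGTTTAAGCAAA (A↔T, G↔C). DNA strands are antiparallel, so the complementary strand runs 3'→5'; reversing gives the 5'→3' form.

5′-AAACGAATTTGCACGCTAGCAAGGGCAACCGTTCCCTCAAAGTAACCGACAAAGA-3′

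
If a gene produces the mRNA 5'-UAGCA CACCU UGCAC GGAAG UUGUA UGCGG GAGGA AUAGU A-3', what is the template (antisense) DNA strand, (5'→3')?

Replace U with T to get the coding DNA strand: TAGCACACCTTGCACGGAAGTTGTATGCGGGAGGAATAGTA. The template strand is its reverse complement (complement ATCGTGTGGAACGTGCCTTCAACATACGCCCTCCTTATCAT, then reverse).

5'-TACTATTCCTCCCGCATACAACTTCCGTGCAAGGTGTGCTA-3'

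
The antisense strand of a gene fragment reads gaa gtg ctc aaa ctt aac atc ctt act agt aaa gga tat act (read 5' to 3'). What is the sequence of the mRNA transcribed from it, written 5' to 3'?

5'-AGUAUAUCCUUUACUAGUAAGGAUGUUAAGUUUGAGCACUUC-3'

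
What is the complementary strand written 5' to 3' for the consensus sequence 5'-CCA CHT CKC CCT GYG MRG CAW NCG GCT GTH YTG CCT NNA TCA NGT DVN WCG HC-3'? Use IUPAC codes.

Standard pairs A↔T, G↔C; ambiguity codes pair R↔Y, M↔K, W↔W, D↔H, V↔B, N↔N. Complement (GGTGDAGMGGGACRCKYCGTWNGCCGACADRACGGANNTAGTNCAHBNWGCDG), then reverse for 5'→3'.

5'-GDCGWNBHACNTGATNNAGGCARDACAGCCGNWTGCYKCRCAGGGMGADGTGG-3'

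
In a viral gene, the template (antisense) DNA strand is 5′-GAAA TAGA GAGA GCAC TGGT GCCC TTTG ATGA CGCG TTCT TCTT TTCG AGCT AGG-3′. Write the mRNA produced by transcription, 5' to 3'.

5'-CCUAGCUCGAAAAGAAGAACGCGUCAUCAAAGGGCACCAGUGCUCUCUCUAUUUC-3'

The mRNA has the sequence of the coding strand (reverse complement of the template) with T→U. Reverse complement of GAAATAGAGAGAGCACTGGTGCCCTTTGATGACGCGTTCTTCTTTTCGAGCTAGG is CCTAGCTCGAAAAGAAGAACGCGTCATCAAAGGGCACCAGTGCTCTCTCTATTTC; then T→U.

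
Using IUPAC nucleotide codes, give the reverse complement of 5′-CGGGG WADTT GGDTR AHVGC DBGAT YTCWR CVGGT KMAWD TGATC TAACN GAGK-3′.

Standard pairs A↔T, G↔C; ambiguity codes pair R↔Y, M↔K, W↔W, B↔V, D↔H, N↔N. Complement (GCCCCWTHAACCHAYTDBCGHVCTARAGWYGBCCAMKTWHACTAGATTGNCTCM), then reverse for 5'→3'.

5'-MCTCNGTTAGATCAHWTKMACCBGYWGARATCVHGCBDTYAHCCAAHTWCCCCG-3'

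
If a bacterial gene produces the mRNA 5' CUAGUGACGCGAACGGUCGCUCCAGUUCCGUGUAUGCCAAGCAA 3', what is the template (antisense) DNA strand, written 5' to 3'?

5'-TTGCTTGGCATACACGGAACTGGAGCGACCGTTCGCGTCACTAG-3'

Replace U with T to get the coding DNA strand: CTAGTGACGCGAACGGTCGCTCCAGTTCCGTGTATGCCAAGCAA. The template strand is its reverse complement (complement GATCACTGCGCTTGCCAGCGAGGTCAAGGCACATACGGTTCGTT, then reverse).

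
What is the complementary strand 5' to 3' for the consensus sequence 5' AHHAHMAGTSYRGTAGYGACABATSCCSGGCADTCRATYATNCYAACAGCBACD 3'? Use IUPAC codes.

Standard pairs A↔T, G↔C; ambiguity codes pair R↔Y, M↔K, S↔S, B↔V, D↔H, N↔N. Complement (TDDTDKTCASRYCATCRCTGTVTASGGSCCGTHAGYTARTANGRTTGTCGVTGH), then reverse for 5'→3'.

5'-HGTVGCTGTTRGNATRATYGAHTGCCSGGSATVTGTCRCTACYRSACTKDTDDT-3'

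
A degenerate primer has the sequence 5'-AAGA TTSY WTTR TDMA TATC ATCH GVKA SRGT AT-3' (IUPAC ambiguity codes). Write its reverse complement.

5'-ATACYSTMBCDGATGATATKHAYAAWRSAATCTT-3'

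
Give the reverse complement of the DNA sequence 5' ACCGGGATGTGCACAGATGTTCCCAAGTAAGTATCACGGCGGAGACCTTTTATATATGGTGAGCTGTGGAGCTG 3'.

5'-CAGCTCCACAGCTCACCATATATAAAAGGTCTCCGCCGTGATACTTACTTGGGAACATCTGTGCACATCCCGGT-3'

Reading the sequence 3'→5' and pairing each base (A↔T, G↔C) gives the reverse complement directly.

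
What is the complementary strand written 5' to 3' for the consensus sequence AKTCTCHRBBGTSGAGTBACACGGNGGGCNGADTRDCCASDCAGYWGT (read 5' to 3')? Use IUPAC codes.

5'-ACWRCTGHSTGGHYAHTCNGCCCNCCGTGTVACTCSACVVYDGAGAMT-3'

Standard pairs A↔T, G↔C; ambiguity codes pair R↔Y, K↔M, W↔W, S↔S, B↔V, D↔H, N↔N. Complement (TMAGAGDYVVCASCTCAVTGTGCCNCCCGNCTHAYHGGTSHGTCRWCA), then reverse for 5'→3'.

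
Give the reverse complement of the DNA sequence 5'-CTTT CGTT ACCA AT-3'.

Complement each base (A↔T, G↔C): GAAAGCAATGGTTA. Then reverse.

5′-ATTGGTAACGAAAG-3′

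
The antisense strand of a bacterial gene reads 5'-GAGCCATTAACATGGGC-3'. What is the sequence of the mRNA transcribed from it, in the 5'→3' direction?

RNA polymerase reads the template 3'→5' and synthesizes mRNA 5'→3' by base-pairing (A→U, T→A, G↔C). The complement of the template is CTCGGTAATTGTACCCG; antiparallel, so 5'→3' the coding strand is GCCCATGTTAATGGCTC. Replace T with U for the mRNA.

5'-GCCCAUGUUAAUGGCUC-3'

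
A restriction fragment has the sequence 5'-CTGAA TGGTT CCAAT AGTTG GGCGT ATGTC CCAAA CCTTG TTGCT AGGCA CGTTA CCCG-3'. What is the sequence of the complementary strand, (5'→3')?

5'-CGGGTAACGTGCCTAGCAACAAGGTTTGGGACATACGCCCAACTATTGGAACCATTCAG-3'

The complement of CTGAATGGTTCCAATAGTTGGGCGTATGTCCCAAACCTTGTTGCTAGGCACGTTACCCG is GACTTACCAAGGTTATCAACCCGCATACAGGGTTTGGAACAACGATCCGTGCAATGGGC (A↔T, G↔C). DNA strands are antiparallel, so the complementary strand runs 3'→5'; reversing gives the 5'→3' form.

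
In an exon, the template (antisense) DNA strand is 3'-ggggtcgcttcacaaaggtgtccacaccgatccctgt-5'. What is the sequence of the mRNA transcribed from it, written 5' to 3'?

Reading the template 3'→5' as shown, RNA polymerase pairs each base (A→U, T→A, G↔C) to build mRNA 5'→3' directly.

5'-CCCCAGCGAAGUGUUUCCACAGGUGUGGCUAGGGACA-3'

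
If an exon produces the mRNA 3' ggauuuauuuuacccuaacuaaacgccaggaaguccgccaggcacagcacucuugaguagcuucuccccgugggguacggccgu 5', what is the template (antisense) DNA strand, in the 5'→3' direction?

Written 5'→3' the mRNA is UGCCGGCAUGGGGUGCCCCUCUUCGAUGAGUUCUCACGACACGGACCGCCUGAAGGACCGCAAAUCAAUCCCAUUUUAUUUAGG, so the coding DNA strand is TGCCGGCATGGGGTGCCCCTCTTCGATGAGTTCTCACGACACGGACCGCCTGAAGGACCGCAAATCAATCCCATTTTATTTAGG. The template is its reverse complement.

5′-CCTAAATAAAATGGGATTGATTTGCGGTCCTTCAGGCGGTCCGTGTCGTGAGAACTCATCGAAGAGGGGCACCCCATGCCGGCA-3′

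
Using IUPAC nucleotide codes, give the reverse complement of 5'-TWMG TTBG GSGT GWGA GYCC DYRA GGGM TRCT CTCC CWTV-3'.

Standard pairs A↔T, G↔C; ambiguity codes pair R↔Y, M↔K, W↔W, S↔S, B↔V, D↔H. Complement (AWKCAAVCCSCACWCTCRGGHRYTCCCKAYGAGAGGGWAB), then reverse for 5'→3'.

5'-BAWGGGAGAGYAKCCCTYRHGGRCTCWCACSCCVAACKWA-3'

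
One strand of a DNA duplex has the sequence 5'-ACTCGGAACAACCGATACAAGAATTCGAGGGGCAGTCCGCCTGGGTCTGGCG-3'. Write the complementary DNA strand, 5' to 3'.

Pairing A↔T and G↔C gives TGAGCCTTGTTGGCTATGTTCTTAAGCTCCCCGTCAGGCGGACCCAGACCGC, running 3'→5'. Reverse for the 5'→3' convention.

5'-CGCCAGACCCAGGCGGACTGCCCCTCGAATTCTTGTATCGGTTGTTCCGAGT-3'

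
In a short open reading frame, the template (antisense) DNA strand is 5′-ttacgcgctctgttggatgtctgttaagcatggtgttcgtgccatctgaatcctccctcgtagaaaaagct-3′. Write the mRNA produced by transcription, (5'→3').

5'-AGCUUUUUCUACGAGGGAGGAUUCAGAUGGCACGAACACCAUGCUUAACAGACAUCCAACAGAGCGCGUAA-3'

The mRNA has the sequence of the coding strand (reverse complement of the template) with T→U. Reverse complement of TTACGCGCTCTGTTGGATGTCTGTTAAGCATGGTGTTCGTGCCATCTGAATCCTCCCTCGTAGAAAAAGCT is AGCTTTTTCTACGAGGGAGGATTCAGATGGCACGAACACCATGCTTAACAGACATCCAACAGAGCGCGTAA; then T→U.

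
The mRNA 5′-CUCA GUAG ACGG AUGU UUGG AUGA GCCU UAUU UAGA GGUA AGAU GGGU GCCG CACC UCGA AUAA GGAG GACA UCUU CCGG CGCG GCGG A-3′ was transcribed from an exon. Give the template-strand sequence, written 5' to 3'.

5'-TCCGCCGCGCCGGAAGATGTCCTCCTTATTCGAGGTGCGGCACCCATCTTACCTCTAAATAAGGCTCATCCAAACATCCGTCTACTGAG-3'

Replace U with T to get the coding DNA strand: CTCAGTAGACGGATGTTTGGATGAGCCTTATTTAGAGGTAAGATGGGTGCCGCACCTCGAATAAGGAGGACATCTTCCGGCGCGGCGGA. The template strand is its reverse complement (complement GAGTCATCTGCCTACAAACCTACTCGGAATAAATCTCCATTCTACCCACGGCGTGGAGCTTATTCCTCCTGTAGAAGGCCGCGCCGCCT, then reverse).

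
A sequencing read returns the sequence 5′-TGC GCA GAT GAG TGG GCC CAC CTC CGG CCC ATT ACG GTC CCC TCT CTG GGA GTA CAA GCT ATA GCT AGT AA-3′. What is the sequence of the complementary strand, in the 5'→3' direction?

5'-TTACTAGCTATAGCTTGTACTCCCAGAGAGGGGACCGTAATGGGCCGGAGGTGGGCCCACTCATCTGCGCA-3'

Pairing A↔T and G↔C gives ACGCGTCTACTCACCCGGGTGGAGGCCGGGTAATGCCAGGGGAGAGACCCTCATGTTCGATATCGATCATT, running 3'→5'. Reverse for the 5'→3' convention.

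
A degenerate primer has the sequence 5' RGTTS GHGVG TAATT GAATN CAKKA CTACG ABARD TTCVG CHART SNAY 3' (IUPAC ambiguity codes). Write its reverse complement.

5′-RTNSAYTDGCBGAAHYTVTCGTAGTMMTGNATTCAATTACBCDCSAACY-3′

Standard pairs A↔T, G↔C; ambiguity codes pair R↔Y, K↔M, S↔S, B↔V, D↔H, N↔N. Complement (YCAASCDCBCATTAACTTANGTMMTGATGCTVTYHAAGBCGDTYASNTR), then reverse for 5'→3'.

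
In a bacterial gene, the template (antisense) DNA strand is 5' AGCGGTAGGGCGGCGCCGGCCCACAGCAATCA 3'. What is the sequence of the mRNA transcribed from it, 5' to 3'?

5'-UGAUUGCUGUGGGCCGGCGCCGCCCUACCGCU-3'

The mRNA has the sequence of the coding strand (reverse complement of the template) with T→U. Reverse complement of AGCGGTAGGGCGGCGCCGGCCCACAGCAATCA is TGATTGCTGTGGGCCGGCGCCGCCCTACCGCT; then T→U.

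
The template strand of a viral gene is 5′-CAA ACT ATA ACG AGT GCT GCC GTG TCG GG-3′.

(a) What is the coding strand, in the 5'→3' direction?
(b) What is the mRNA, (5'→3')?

(a) 5′-CCCGACACGGCAGCACTCGTTATAGTTTG-3′
(b) 5′-CCCGACACGGCAGCACUCGUUAUAGUUUG-3′

(a) The coding strand is the reverse complement of the template: complement GTTTGATATTGCTCACGACGGCACAGCCC, then reverse.
(b) mRNA has the coding-strand sequence with T→U.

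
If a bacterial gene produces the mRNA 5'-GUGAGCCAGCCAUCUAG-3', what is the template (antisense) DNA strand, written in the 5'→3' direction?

5'-CTAGATGGCTGGCTCAC-3'

Replace U with T to get the coding DNA strand: GTGAGCCAGCCATCTAG. The template strand is its reverse complement (complement CACTCGGTCGGTAGATC, then reverse).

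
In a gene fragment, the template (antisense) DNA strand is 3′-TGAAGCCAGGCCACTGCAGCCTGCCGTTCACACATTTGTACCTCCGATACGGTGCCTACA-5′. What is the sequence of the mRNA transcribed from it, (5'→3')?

5'-ACUUCGGUCCGGUGACGUCGGACGGCAAGUGUGUAAACAUGGAGGCUAUGCCACGGAUGU-3'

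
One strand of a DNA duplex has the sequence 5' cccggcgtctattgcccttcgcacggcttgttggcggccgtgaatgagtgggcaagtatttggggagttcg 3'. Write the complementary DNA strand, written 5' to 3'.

5′-CGAACTCCCCAAATACTTGCCCACTCATTCACGGCCGCCAACAAGCCGTGCGAAGGGCAATAGACGCCGGG-3′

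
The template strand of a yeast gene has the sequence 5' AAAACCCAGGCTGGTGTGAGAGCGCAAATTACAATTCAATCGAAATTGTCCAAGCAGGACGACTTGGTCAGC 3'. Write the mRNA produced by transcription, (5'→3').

RNA polymerase reads the template 3'→5' and synthesizes mRNA 5'→3' by base-pairing (A→U, T→A, G↔C). The complement of the template is TTTTGGGTCCGACCACACTCTCGCGTTTAATGTTAAGTTAGCTTTAACAGGTTCGTCCTGCTGAACCAGTCG; antiparallel, so 5'→3' the coding strand is GCTGACCAAGTCGTCCTGCTTGGACAATTTCGATTGAATTGTAATTTGCGCTCTCACACCAGCCTGGGTTTT. Replace T with U for the mRNA.

5'-GCUGACCAAGUCGUCCUGCUUGGACAAUUUCGAUUGAAUUGUAAUUUGCGCUCUCACACCAGCCUGGGUUUU-3'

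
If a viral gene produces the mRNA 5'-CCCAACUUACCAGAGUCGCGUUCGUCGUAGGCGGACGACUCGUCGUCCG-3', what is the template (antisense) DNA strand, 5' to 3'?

Replace U with T to get the coding DNA strand: CCCAACTTACCAGAGTCGCGTTCGTCGTAGGCGGACGACTCGTCGTCCG. The template strand is its reverse complement (complement GGGTTGAATGGTCTCAGCGCAAGCAGCATCCGCCTGCTGAGCAGCAGGC, then reverse).

5'-CGGACGACGAGTCGTCCGCCTACGACGAACGCGACTCTGGTAAGTTGGG-3'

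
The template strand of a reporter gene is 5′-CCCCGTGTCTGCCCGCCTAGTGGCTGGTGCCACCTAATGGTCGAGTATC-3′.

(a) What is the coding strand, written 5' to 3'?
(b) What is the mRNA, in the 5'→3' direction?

(a) The coding strand is the reverse complement of the template: complement GGGGCACAGACGGGCGGATCACCGACCACGGTGGATTACCAGCTCATAG, then reverse.
(b) mRNA has the coding-strand sequence with T→U.

(a) 5'-GATACTCGACCATTAGGTGGCACCAGCCACTAGGCGGGCAGACACGGGG-3'
(b) 5'-GAUACUCGACCAUUAGGUGGCACCAGCCACUAGGCGGGCAGACACGGGG-3'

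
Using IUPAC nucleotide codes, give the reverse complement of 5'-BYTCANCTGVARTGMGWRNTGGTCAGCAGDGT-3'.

Standard pairs A↔T, G↔C; ambiguity codes pair R↔Y, M↔K, W↔W, B↔V, D↔H, N↔N. Complement (VRAGTNGACBTYACKCWYNACCAGTCGTCHCA), then reverse for 5'→3'.

5'-ACHCTGCTGACCANYWCKCAYTBCAGNTGARV-3'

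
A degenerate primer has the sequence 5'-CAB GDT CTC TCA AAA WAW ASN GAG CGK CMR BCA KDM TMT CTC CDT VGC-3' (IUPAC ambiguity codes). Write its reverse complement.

5'-GCBAHGGAGAKAKHMTGVYKGMCGCTCNSTWTWTTTTGAGAGAHCVTG-3'

Standard pairs A↔T, G↔C; ambiguity codes pair R↔Y, M↔K, W↔W, S↔S, B↔V, D↔H, N↔N. Complement (GTVCHAGAGAGTTTTWTWTSNCTCGCMGKYVGTMHKAKAGAGGHABCG), then reverse for 5'→3'.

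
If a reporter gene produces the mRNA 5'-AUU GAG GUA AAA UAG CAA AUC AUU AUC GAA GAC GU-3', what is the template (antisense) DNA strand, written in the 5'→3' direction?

5'-ACGTCTTCGATAATGATTTGCTATTTTACCTCAAT-3'

Replace U with T to get the coding DNA strand: ATTGAGGTAAAATAGCAAATCATTATCGAAGACGT. The template strand is its reverse complement (complement TAACTCCATTTTATCGTTTAGTAATAGCTTCTGCA, then reverse).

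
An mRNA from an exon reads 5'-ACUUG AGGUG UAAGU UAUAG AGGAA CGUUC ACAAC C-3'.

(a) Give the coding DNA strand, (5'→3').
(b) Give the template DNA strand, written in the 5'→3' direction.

(a) The coding strand matches the mRNA with U→T.
(b) The template strand is the reverse complement of the coding strand.

(a) 5'-ACTTGAGGTGTAAGTTATAGAGGAACGTTCACAACC-3'
(b) 5'-GGTTGTGAACGTTCCTCTATAACTTACACCTCAAGT-3'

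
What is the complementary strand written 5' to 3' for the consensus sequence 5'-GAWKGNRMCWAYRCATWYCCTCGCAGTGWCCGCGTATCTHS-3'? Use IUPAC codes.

5'-SDAGATACGCGGWCACTGCGAGGRWATGYRTWGKYNCMWTC-3'

Standard pairs A↔T, G↔C; ambiguity codes pair R↔Y, M↔K, W↔W, S↔S, H↔D, N↔N. Complement (CTWMCNYKGWTRYGTAWRGGAGCGTCACWGGCGCATAGADS), then reverse for 5'→3'.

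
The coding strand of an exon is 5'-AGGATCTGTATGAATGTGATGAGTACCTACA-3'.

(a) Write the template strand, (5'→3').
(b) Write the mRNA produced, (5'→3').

(a) 5'-TGTAGGTACTCATCACATTCATACAGATCCT-3'
(b) 5'-AGGAUCUGUAUGAAUGUGAUGAGUACCUACA-3'

(a) The template strand is the reverse complement of the coding strand: complement TCCTAGACATACTTACACTACTCATGGATGT, then reverse.
(b) mRNA matches the coding strand with T→U.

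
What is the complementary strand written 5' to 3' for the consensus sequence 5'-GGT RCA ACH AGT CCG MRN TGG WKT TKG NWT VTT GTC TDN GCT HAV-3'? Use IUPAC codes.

5'-BTDAGCNHAGACAABAWNCMAAMWCCANYKCGGACTDGTTGYACC-3'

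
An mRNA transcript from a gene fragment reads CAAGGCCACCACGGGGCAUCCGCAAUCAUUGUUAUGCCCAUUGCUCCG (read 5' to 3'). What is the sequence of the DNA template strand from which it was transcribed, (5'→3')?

5'-CGGAGCAATGGGCATAACAATGATTGCGGATGCCCCGTGGTGGCCTTG-3'

Replace U with T to get the coding DNA strand: CAAGGCCACCACGGGGCATCCGCAATCATTGTTATGCCCATTGCTCCG. The template strand is its reverse complement (complement GTTCCGGTGGTGCCCCGTAGGCGTTAGTAACAATACGGGTAACGAGGC, then reverse).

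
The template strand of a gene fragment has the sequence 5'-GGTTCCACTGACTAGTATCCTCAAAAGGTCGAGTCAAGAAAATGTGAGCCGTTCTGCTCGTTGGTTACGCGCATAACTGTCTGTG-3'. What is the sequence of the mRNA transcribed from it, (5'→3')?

5'-CACAGACAGUUAUGCGCGUAACCAACGAGCAGAACGGCUCACAUUUUCUUGACUCGACCUUUUGAGGAUACUAGUCAGUGGAACC-3'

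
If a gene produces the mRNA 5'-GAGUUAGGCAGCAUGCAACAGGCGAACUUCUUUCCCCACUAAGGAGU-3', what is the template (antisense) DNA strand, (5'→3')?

Replace U with T to get the coding DNA strand: GAGTTAGGCAGCATGCAACAGGCGAACTTCTTTCCCCACTAAGGAGT. The template strand is its reverse complement (complement CTCAATCCGTCGTACGTTGTCCGCTTGAAGAAAGGGGTGATTCCTCA, then reverse).

5'-ACTCCTTAGTGGGGAAAGAAGTTCGCCTGTTGCATGCTGCCTAACTC-3'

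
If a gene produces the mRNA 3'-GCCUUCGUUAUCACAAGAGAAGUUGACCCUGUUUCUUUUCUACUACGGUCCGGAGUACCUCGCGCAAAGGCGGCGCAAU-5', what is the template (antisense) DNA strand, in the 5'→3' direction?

5'-CGGAAGCAATAGTGTTCTCTTCAACTGGGACAAAGAAAAGATGATGCCAGGCCTCATGGAGCGCGTTTCCGCCGCGTTA-3'

Written 5'→3' the mRNA is UAACGCGGCGGAAACGCGCUCCAUGAGGCCUGGCAUCAUCUUUUCUUUGUCCCAGUUGAAGAGAACACUAUUGCUUCCG, so the coding DNA strand is TAACGCGGCGGAAACGCGCTCCATGAGGCCTGGCATCATCTTTTCTTTGTCCCAGTTGAAGAGAACACTATTGCTTCCG. The template is its reverse complement.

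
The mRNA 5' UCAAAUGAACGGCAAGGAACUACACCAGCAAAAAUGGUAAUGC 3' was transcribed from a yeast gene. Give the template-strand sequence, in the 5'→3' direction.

5'-GCATTACCATTTTTGCTGGTGTAGTTCCTTGCCGTTCATTTGA-3'

Replace U with T to get the coding DNA strand: TCAAATGAACGGCAAGGAACTACACCAGCAAAAATGGTAATGC. The template strand is its reverse complement (complement AGTTTACTTGCCGTTCCTTGATGTGGTCGTTTTTACCATTACG, then reverse).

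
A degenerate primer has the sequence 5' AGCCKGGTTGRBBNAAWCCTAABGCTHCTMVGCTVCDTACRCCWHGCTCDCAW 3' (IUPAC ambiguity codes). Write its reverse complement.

5'-WTGHGAGCDWGGYGTAHGBAGCBKAGDAGCVTTAGGWTTNVVYCAACCMGGCT-3'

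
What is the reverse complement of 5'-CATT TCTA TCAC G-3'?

Complement each base (A↔T, G↔C): GTAAAGATAGTGC. Then reverse.

5′-CGTGATAGAAATG-3′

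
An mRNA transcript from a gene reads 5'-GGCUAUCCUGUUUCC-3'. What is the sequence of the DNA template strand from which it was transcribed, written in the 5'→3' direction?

Replace U with T to get the coding DNA strand: GGCTATCCTGTTTCC. The template strand is its reverse complement (complement CCGATAGGACAAAGG, then reverse).

5'-GGAAACAGGATAGCC-3'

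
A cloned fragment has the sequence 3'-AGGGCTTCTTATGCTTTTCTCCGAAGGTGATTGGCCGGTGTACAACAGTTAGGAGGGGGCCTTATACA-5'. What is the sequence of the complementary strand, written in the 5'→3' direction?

5'-TCCCGAAGAATACGAAAAGAGGCTTCCACTAACCGGCCACATGTTGTCAATCCTCCCCCGGAATATGT-3'

The strand is given 3'→5', so its complement runs 5'→3' in the same left-to-right order: pair each base A↔T, G↔C.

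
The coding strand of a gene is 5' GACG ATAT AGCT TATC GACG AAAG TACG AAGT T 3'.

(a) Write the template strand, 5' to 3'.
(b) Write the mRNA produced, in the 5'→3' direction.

(a) 5'-AACTTCGTACTTTCGTCGATAAGCTATATCGTC-3'
(b) 5′-GACGAUAUAGCUUAUCGACGAAAGUACGAAGUU-3′

(a) The template strand is the reverse complement of the coding strand: complement CTGCTATATCGAATAGCTGCTTTCATGCTTCAA, then reverse.
(b) mRNA matches the coding strand with T→U.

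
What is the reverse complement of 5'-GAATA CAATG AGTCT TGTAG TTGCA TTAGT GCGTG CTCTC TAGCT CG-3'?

5'-CGAGCTAGAGAGCACGCACTAATGCAACTACAAGACTCATTGTATTC-3'

Complement each base (A↔T, G↔C): CTTATGTTACTCAGAACATCAACGTAATCACGCACGAGAGATCGAGC. Then reverse.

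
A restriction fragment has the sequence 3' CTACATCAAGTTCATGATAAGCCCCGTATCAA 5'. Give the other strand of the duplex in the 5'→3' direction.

The strand is given 3'→5', so its complement runs 5'→3' in the same left-to-right order: pair each base A↔T, G↔C.

5'-GATGTAGTTCAAGTACTATTCGGGGCATAGTT-3'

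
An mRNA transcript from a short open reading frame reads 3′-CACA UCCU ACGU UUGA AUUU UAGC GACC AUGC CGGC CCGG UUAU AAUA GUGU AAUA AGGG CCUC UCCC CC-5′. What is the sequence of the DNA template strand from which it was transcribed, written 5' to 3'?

5'-GTGTAGGATGCAAACTTAAAATCGCTGGTACGGCCGGGCCAATATTATCACATTATTCCCGGAGAGGGGG-3'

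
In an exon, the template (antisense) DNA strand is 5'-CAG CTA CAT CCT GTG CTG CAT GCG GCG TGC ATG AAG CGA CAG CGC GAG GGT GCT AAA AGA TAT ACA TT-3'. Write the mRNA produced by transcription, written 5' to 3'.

5′-AAUGUAUAUCUUUUAGCACCCUCGCGCUGUCGCUUCAUGCACGCCGCAUGCAGCACAGGAUGUAGCUG-3′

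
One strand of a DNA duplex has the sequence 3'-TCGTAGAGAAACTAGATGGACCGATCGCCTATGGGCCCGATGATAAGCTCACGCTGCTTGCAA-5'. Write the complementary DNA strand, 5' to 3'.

The strand is given 3'→5', so its complement runs 5'→3' in the same left-to-right order: pair each base A↔T, G↔C.

5'-AGCATCTCTTTGATCTACCTGGCTAGCGGATACCCGGGCTACTATTCGAGTGCGACGAACGTT-3'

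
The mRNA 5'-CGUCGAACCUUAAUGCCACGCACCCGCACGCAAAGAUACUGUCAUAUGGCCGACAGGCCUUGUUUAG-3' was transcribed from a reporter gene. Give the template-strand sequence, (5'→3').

5'-CTAAACAAGGCCTGTCGGCCATATGACAGTATCTTTGCGTGCGGGTGCGTGGCATTAAGGTTCGACG-3'

Replace U with T to get the coding DNA strand: CGTCGAACCTTAATGCCACGCACCCGCACGCAAAGATACTGTCATATGGCCGACAGGCCTTGTTTAG. The template strand is its reverse complement (complement GCAGCTTGGAATTACGGTGCGTGGGCGTGCGTTTCTATGACAGTATACCGGCTGTCCGGAACAAATC, then reverse).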